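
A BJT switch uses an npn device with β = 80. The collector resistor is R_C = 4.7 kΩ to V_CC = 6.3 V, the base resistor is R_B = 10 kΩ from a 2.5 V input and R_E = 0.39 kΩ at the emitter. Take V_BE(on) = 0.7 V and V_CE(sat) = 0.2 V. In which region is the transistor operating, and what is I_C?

saturation; I_C ≈ 1.2 mA

Assume active: I_B = (2.5 − 0.7)/(10 + 81×0.39) = 0.0433 mA, I_C = β·I_B = 3.46 mA.
Then V_CE = 6.3 − 3.46×4.7 − 3.51×0.39 = -11.3 V < 0.2 V — the active assumption fails.
Re-solve with V_CE = 0.2 V. KCL at the emitter: V_E/R_E = (V_BB−0.7−V_E)/R_B + (V_CC−0.2−V_E)/R_C, giving V_E = 0.514 V.
I_C = (V_CC − 0.2 − V_E)/R_C = (6.1 − 0.514)/4.7 = 1.19 mA.
Check: I_B = (1.8 − 0.514)/10 = 0.129 mA, and β·I_B = 10.3 mA > I_C, confirming saturation.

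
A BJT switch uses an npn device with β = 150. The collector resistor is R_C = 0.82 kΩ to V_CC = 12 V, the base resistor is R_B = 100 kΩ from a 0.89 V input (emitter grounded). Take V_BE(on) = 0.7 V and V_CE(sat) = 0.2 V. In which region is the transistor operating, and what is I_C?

Assume active. Base-emitter loop: I_B = (V_BB − V_BE)/R_B = (0.89 − 0.7)/100 = 0.0019 mA.
I_C = β·I_B = 150×0.0019 = 0.285 mA.
V_CE = V_CC − I_C·R_C = 12 − 0.285×0.82 = 11.8 V > V_CE(sat), so the active-region assumption holds.

active; I_C ≈ 0.29 mA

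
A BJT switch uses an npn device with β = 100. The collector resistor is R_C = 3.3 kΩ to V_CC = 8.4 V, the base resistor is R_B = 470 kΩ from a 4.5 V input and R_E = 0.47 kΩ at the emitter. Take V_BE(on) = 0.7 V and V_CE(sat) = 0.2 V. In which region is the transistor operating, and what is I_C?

Assume active. Base-emitter loop: I_B = (V_BB − V_BE)/(R_B + (β+1)R_E) = (4.5 − 0.7)/(470 + 101×0.47) = 0.00734 mA.
I_C = β·I_B = 100×0.00734 = 0.734 mA.
V_CE = V_CC − I_C·R_C − I_E·R_E = 8.4 − 0.734×3.3 − 0.742×0.47 = 5.63 V > V_CE(sat), so the active-region assumption holds.

active; I_C ≈ 0.73 mA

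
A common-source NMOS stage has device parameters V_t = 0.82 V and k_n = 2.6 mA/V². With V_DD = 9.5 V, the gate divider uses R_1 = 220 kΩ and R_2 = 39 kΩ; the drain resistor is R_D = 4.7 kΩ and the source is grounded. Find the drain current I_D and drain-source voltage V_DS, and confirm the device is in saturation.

V_G = V_DD·R_2/(R_1+R_2) = 9.5×39/259 = 1.43 V. With the source grounded, V_GS = V_G = 1.43 V.
Assume saturation: I_D = (k_n/2)(V_GS − V_t)² = (2.6/2)×(1.43 − 0.82)² = 1.3×0.611² = 0.485 mA.
V_DS = V_DD − I_D·R_D = 9.5 − 0.485×4.7 = 7.22 V.
Saturation requires V_DS ≥ V_GS − V_t = 0.611 V; 7.22 ≥ 0.611 ✓.

I_D ≈ 0.48 mA, V_DS ≈ 7.2 V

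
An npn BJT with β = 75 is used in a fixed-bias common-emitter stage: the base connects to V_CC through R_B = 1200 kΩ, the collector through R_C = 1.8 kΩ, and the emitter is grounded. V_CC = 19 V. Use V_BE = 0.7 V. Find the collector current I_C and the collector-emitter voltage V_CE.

Base loop: V_CC = I_B·R_B + V_BE, so I_B = (19 − 0.7)/1200 kΩ = 0.0153 mA.
In the active region I_C = β·I_B = 75 × 0.0153 = 1.14 mA.
Collector loop: V_CE = V_CC − I_C·R_C = 19 − 1.14×1.8 = 16.9 V.
Since V_CE = 16.9 V > V_CE(sat) ≈ 0.2 V, the transistor is in the active region as assumed.

I_C ≈ 1.1 mA, V_CE ≈ 17 V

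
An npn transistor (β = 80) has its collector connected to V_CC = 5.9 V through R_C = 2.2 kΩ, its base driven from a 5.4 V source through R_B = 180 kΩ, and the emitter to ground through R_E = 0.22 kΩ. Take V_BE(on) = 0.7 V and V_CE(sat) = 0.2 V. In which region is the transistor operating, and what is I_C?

active; I_C ≈ 1.9 mA

Assume active. Base-emitter loop: I_B = (V_BB − V_BE)/(R_B + (β+1)R_E) = (5.4 − 0.7)/(180 + 81×0.22) = 0.0238 mA.
I_C = β·I_B = 80×0.0238 = 1.9 mA.
V_CE = V_CC − I_C·R_C − I_E·R_E = 5.9 − 1.9×2.2 − 1.92×0.22 = 1.3 V > V_CE(sat), so the active-region assumption holds.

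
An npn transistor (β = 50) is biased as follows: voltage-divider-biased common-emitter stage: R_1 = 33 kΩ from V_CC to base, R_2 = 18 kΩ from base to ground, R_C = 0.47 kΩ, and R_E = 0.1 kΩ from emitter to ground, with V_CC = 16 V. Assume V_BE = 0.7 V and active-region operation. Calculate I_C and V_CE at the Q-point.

I_C ≈ 15 mA, V_CE ≈ 7.6 V

Thevenize the base divider: V_Th = V_CC·R_2/(R_1+R_2) = 16×18/51 = 5.65 V, R_Th = R_1‖R_2 = 11.6 kΩ.
Base-emitter loop: V_Th = I_B·R_Th + V_BE + (β+1)I_B·R_E, so I_B = (5.65 − 0.7) / (11.6 + 51×0.1) = 0.295 mA.
I_C = β·I_B = 50×0.295 = 14.8 mA, and I_E = (β+1)I_B = 15.1 mA.
V_CE = V_CC − I_C·R_C − I_E·R_E = 16 − 14.8×0.47 − 15.1×0.1 = 7.55 V.
V_CE = 7.55 V > 0.2 V confirms active-region operation.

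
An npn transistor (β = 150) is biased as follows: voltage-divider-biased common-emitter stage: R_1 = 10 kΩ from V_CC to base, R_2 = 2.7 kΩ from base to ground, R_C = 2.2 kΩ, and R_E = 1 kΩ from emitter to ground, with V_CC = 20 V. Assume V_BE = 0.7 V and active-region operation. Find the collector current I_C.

I_C ≈ 3.5 mA

Thevenize the base divider: V_Th = V_CC·R_2/(R_1+R_2) = 20×2.7/12.7 = 4.25 V, R_Th = R_1‖R_2 = 2.13 kΩ.
Base-emitter loop: V_Th = I_B·R_Th + V_BE + (β+1)I_B·R_E, so I_B = (4.25 − 0.7) / (2.13 + 151×1) = 0.0232 mA.
I_C = β·I_B = 150×0.0232 = 3.48 mA, and I_E = (β+1)I_B = 3.5 mA.
V_CE = V_CC − I_C·R_C − I_E·R_E = 20 − 3.48×2.2 − 3.5×1 = 8.84 V.
V_CE = 8.84 V > 0.2 V confirms active-region operation.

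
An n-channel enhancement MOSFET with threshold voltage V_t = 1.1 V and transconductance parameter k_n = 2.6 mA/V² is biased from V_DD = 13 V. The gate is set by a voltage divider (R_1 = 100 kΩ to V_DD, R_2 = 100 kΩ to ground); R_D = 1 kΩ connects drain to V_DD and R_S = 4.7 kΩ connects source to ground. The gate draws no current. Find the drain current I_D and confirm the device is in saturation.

I_D ≈ 0.97 mA

V_G = V_DD·R_2/(R_1+R_2) = 13×100/200 = 6.5 V.
Assume saturation: I_D = (k_n/2)(V_GS − V_t)² with V_GS = V_G − I_D·R_S = 6.5 − 4.7·I_D.
Substituting gives 28.7·I_D² − 67·I_D + 37.9 = 0, with roots I_D = 0.966 or 1.37 mA.
The root I_D = 1.37 mA gives V_GS = 0.0745 V ≤ V_t, so take I_D = 0.966 mA.
Then V_GS = 1.96 V and V_DS = V_DD − I_D(R_D+R_S) = 13 − 0.966×5.7 = 7.5 V.
Saturation requires V_DS ≥ V_GS − V_t = 0.862 V; 7.5 ≥ 0.862 ✓.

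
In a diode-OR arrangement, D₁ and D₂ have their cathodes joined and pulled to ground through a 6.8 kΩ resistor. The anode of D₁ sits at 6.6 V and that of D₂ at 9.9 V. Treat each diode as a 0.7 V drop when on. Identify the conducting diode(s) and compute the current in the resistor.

Assume both conduct. Then node N would need to be at both 6.6−0.7 = 5.9 V and 9.9−0.7 = 9.2 V, which is impossible.
Assume only D₂ conducts: V_N = 9.9 − 0.7 = 9.2 V, so I_R = 9.2/6.8 = 1.35 mA.
Check D₁: its anode-to-cathode voltage is 6.6 − 9.2 = -2.6 V < 0.7 V, so it is off. The assumption is consistent.

Only D₂ conducts; I_R ≈ 1.4 mA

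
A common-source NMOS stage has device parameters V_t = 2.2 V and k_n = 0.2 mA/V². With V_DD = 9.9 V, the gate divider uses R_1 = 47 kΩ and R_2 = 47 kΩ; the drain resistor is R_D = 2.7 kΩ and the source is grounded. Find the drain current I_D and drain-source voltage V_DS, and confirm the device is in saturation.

V_G = V_DD·R_2/(R_1+R_2) = 9.9×47/94 = 4.95 V. With the source grounded, V_GS = V_G = 4.95 V.
Assume saturation: I_D = (k_n/2)(V_GS − V_t)² = (0.2/2)×(4.95 − 2.2)² = 0.1×2.75² = 0.756 mA.
V_DS = V_DD − I_D·R_D = 9.9 − 0.756×2.7 = 7.86 V.
Saturation requires V_DS ≥ V_GS − V_t = 2.75 V; 7.86 ≥ 2.75 ✓.

I_D ≈ 0.76 mA, V_DS ≈ 7.9 V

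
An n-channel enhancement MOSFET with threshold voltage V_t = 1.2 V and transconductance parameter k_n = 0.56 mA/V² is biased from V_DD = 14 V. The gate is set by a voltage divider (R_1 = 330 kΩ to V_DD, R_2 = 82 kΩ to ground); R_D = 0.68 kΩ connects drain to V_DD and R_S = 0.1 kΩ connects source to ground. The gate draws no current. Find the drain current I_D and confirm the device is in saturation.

V_G = V_DD·R_2/(R_1+R_2) = 14×82/412 = 2.79 V.
Assume saturation: I_D = (k_n/2)(V_GS − V_t)² with V_GS = V_G − I_D·R_S = 2.79 − 0.1·I_D.
Substituting gives 0.0028·I_D² − 1.09·I_D + 0.705 = 0, with roots I_D = 0.648 or 388 mA.
The root I_D = 388 mA gives V_GS = -36 V ≤ V_t, so take I_D = 0.648 mA.
Then V_GS = 2.72 V and V_DS = V_DD − I_D(R_D+R_S) = 14 − 0.648×0.78 = 13.5 V.
Saturation requires V_DS ≥ V_GS − V_t = 1.52 V; 13.5 ≥ 1.52 ✓.

I_D ≈ 0.65 mA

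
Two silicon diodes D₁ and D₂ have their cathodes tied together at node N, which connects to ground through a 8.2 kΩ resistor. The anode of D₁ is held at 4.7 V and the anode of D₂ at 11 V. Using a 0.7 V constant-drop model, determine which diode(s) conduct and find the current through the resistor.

Only D₂ conducts; I_R ≈ 1.3 mA

Assume both conduct. Then node N would need to be at both 4.7−0.7 = 4 V and 11−0.7 = 10.3 V, which is impossible.
Assume only D₂ conducts: V_N = 11 − 0.7 = 10.3 V, so I_R = 10.3/8.2 = 1.26 mA.
Check D₁: its anode-to-cathode voltage is 4.7 − 10.3 = -5.6 V < 0.7 V, so it is off. The assumption is consistent.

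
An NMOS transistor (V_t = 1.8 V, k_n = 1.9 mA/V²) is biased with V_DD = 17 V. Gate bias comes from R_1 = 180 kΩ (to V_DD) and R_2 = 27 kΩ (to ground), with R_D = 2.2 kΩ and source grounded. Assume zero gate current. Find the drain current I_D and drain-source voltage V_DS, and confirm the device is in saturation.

I_D ≈ 0.17 mA, V_DS ≈ 17 V

V_G = V_DD·R_2/(R_1+R_2) = 17×27/207 = 2.22 V. With the source grounded, V_GS = V_G = 2.22 V.
Assume saturation: I_D = (k_n/2)(V_GS − V_t)² = (1.9/2)×(2.22 − 1.8)² = 0.95×0.417² = 0.166 mA.
V_DS = V_DD − I_D·R_D = 17 − 0.166×2.2 = 16.6 V.
Saturation requires V_DS ≥ V_GS − V_t = 0.417 V; 16.6 ≥ 0.417 ✓.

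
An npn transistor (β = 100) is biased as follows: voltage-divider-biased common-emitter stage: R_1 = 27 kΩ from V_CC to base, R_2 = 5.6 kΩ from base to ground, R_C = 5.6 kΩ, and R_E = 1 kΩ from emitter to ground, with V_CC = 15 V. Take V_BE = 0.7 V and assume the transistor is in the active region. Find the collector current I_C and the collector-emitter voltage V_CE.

I_C ≈ 1.8 mA, V_CE ≈ 3.3 V

Thevenize the base divider: V_Th = V_CC·R_2/(R_1+R_2) = 15×5.6/32.6 = 2.58 V, R_Th = R_1‖R_2 = 4.64 kΩ.
Base-emitter loop: V_Th = I_B·R_Th + V_BE + (β+1)I_B·R_E, so I_B = (2.58 − 0.7) / (4.64 + 101×1) = 0.0178 mA.
I_C = β·I_B = 100×0.0178 = 1.78 mA, and I_E = (β+1)I_B = 1.79 mA.
V_CE = V_CC − I_C·R_C − I_E·R_E = 15 − 1.78×5.6 − 1.79×1 = 3.26 V.
V_CE = 3.26 V > 0.2 V confirms active-region operation.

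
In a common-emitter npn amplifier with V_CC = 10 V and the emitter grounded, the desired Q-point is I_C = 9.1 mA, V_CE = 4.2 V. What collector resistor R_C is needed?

R_C ≈ 0.64 kΩ

Collector loop: V_CC = I_C·R_C + V_CE.
R_C = (V_CC − V_CE)/I_C = (10 − 4.2)/9.1 = 0.637 kΩ.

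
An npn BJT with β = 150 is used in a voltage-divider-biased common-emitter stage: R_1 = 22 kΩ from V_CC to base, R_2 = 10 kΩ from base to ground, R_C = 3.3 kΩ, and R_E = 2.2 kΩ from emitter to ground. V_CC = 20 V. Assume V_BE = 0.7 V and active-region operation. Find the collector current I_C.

Thevenize the base divider: V_Th = V_CC·R_2/(R_1+R_2) = 20×10/32 = 6.25 V, R_Th = R_1‖R_2 = 6.88 kΩ.
Base-emitter loop: V_Th = I_B·R_Th + V_BE + (β+1)I_B·R_E, so I_B = (6.25 − 0.7) / (6.88 + 151×2.2) = 0.0164 mA.
I_C = β·I_B = 150×0.0164 = 2.46 mA, and I_E = (β+1)I_B = 2.47 mA.
V_CE = V_CC − I_C·R_C − I_E·R_E = 20 − 2.46×3.3 − 2.47×2.2 = 6.46 V.
V_CE = 6.46 V > 0.2 V confirms active-region operation.

I_C ≈ 2.5 mA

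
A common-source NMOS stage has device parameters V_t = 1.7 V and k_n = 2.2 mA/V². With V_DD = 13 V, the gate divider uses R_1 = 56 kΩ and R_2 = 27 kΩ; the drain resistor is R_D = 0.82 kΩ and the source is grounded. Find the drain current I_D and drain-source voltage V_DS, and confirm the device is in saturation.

V_G = V_DD·R_2/(R_1+R_2) = 13×27/83 = 4.23 V. With the source grounded, V_GS = V_G = 4.23 V.
Assume saturation: I_D = (k_n/2)(V_GS − V_t)² = (2.2/2)×(4.23 − 1.7)² = 1.1×2.53² = 7.03 mA.
V_DS = V_DD − I_D·R_D = 13 − 7.03×0.82 = 7.23 V.
Saturation requires V_DS ≥ V_GS − V_t = 2.53 V; 7.23 ≥ 2.53 ✓.

I_D ≈ 7 mA, V_DS ≈ 7.2 V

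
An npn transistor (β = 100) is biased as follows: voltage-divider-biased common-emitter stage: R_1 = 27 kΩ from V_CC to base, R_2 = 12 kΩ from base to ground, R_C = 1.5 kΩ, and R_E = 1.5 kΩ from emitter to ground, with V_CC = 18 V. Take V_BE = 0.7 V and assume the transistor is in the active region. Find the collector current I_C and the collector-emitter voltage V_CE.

Thevenize the base divider: V_Th = V_CC·R_2/(R_1+R_2) = 18×12/39 = 5.54 V, R_Th = R_1‖R_2 = 8.31 kΩ.
Base-emitter loop: V_Th = I_B·R_Th + V_BE + (β+1)I_B·R_E, so I_B = (5.54 − 0.7) / (8.31 + 101×1.5) = 0.0303 mA.
I_C = β·I_B = 100×0.0303 = 3.03 mA, and I_E = (β+1)I_B = 3.06 mA.
V_CE = V_CC − I_C·R_C − I_E·R_E = 18 − 3.03×1.5 − 3.06×1.5 = 8.87 V.
V_CE = 8.87 V > 0.2 V confirms active-region operation.

I_C ≈ 3 mA, V_CE ≈ 8.9 V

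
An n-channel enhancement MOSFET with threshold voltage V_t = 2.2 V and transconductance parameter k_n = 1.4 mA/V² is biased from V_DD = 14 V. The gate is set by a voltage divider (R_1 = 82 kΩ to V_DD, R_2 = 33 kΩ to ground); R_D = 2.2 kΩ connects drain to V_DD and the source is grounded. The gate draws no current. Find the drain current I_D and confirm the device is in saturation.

I_D ≈ 2.3 mA

V_G = V_DD·R_2/(R_1+R_2) = 14×33/115 = 4.02 V. With the source grounded, V_GS = V_G = 4.02 V.
Assume saturation: I_D = (k_n/2)(V_GS − V_t)² = (1.4/2)×(4.02 − 2.2)² = 0.7×1.82² = 2.31 mA.
V_DS = V_DD − I_D·R_D = 14 − 2.31×2.2 = 8.91 V.
Saturation requires V_DS ≥ V_GS − V_t = 1.82 V; 8.91 ≥ 1.82 ✓.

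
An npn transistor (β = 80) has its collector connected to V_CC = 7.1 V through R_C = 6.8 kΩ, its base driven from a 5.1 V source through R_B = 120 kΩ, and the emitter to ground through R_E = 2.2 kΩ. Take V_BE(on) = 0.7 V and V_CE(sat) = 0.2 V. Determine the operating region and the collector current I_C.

Assume active: I_B = (5.1 − 0.7)/(120 + 81×2.2) = 0.0148 mA, I_C = β·I_B = 1.18 mA.
Then V_CE = 7.1 − 1.18×6.8 − 1.2×2.2 = -3.56 V < 0.2 V — the active assumption fails.
Re-solve with V_CE = 0.2 V. KCL at the emitter: V_E/R_E = (V_BB−0.7−V_E)/R_B + (V_CC−0.2−V_E)/R_C, giving V_E = 1.72 V.
I_C = (V_CC − 0.2 − V_E)/R_C = (6.9 − 1.72)/6.8 = 0.761 mA.
Check: I_B = (4.4 − 1.72)/120 = 0.0223 mA, and β·I_B = 1.78 mA > I_C, confirming saturation.

saturation; I_C ≈ 0.76 mA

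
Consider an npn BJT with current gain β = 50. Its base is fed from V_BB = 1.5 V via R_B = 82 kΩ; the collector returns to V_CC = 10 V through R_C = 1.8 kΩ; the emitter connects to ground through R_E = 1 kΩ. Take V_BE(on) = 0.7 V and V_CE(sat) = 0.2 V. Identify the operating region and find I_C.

active; I_C ≈ 0.3 mA

Assume active. Base-emitter loop: I_B = (V_BB − V_BE)/(R_B + (β+1)R_E) = (1.5 − 0.7)/(82 + 51×1) = 0.00602 mA.
I_C = β·I_B = 50×0.00602 = 0.301 mA.
V_CE = V_CC − I_C·R_C − I_E·R_E = 10 − 0.301×1.8 − 0.307×1 = 9.15 V > V_CE(sat), so the active-region assumption holds.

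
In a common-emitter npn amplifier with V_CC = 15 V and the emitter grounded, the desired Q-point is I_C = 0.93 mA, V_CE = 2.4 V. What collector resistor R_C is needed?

Collector loop: V_CC = I_C·R_C + V_CE.
R_C = (V_CC − V_CE)/I_C = (15 − 2.4)/0.93 = 13.5 kΩ.

R_C ≈ 14 kΩ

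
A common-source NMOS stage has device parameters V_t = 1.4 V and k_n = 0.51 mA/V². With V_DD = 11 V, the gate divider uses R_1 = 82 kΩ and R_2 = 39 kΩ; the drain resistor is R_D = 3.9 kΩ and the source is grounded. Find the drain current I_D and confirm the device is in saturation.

V_G = V_DD·R_2/(R_1+R_2) = 11×39/121 = 3.55 V. With the source grounded, V_GS = V_G = 3.55 V.
Assume saturation: I_D = (k_n/2)(V_GS − V_t)² = (0.51/2)×(3.55 − 1.4)² = 0.255×2.15² = 1.17 mA.
V_DS = V_DD − I_D·R_D = 11 − 1.17×3.9 = 6.42 V.
Saturation requires V_DS ≥ V_GS − V_t = 2.15 V; 6.42 ≥ 2.15 ✓.

I_D ≈ 1.2 mA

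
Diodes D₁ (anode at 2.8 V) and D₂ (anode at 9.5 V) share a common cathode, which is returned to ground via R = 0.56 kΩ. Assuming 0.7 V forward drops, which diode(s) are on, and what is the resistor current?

Only D₂ conducts; I_R ≈ 16 mA

Assume both conduct. Then node N would need to be at both 2.8−0.7 = 2.1 V and 9.5−0.7 = 8.8 V, which is impossible.
Assume only D₂ conducts: V_N = 9.5 − 0.7 = 8.8 V, so I_R = 8.8/0.56 = 15.7 mA.
Check D₁: its anode-to-cathode voltage is 2.8 − 8.8 = -6 V < 0.7 V, so it is off. The assumption is consistent.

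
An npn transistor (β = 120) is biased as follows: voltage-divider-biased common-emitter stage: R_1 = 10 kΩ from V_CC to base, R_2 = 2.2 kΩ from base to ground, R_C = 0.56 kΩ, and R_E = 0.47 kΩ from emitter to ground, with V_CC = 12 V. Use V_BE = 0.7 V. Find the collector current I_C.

I_C ≈ 3 mA

Thevenize the base divider: V_Th = V_CC·R_2/(R_1+R_2) = 12×2.2/12.2 = 2.16 V, R_Th = R_1‖R_2 = 1.8 kΩ.
Base-emitter loop: V_Th = I_B·R_Th + V_BE + (β+1)I_B·R_E, so I_B = (2.16 − 0.7) / (1.8 + 121×0.47) = 0.025 mA.
I_C = β·I_B = 120×0.025 = 2.99 mA, and I_E = (β+1)I_B = 3.02 mA.
V_CE = V_CC − I_C·R_C − I_E·R_E = 12 − 2.99×0.56 − 3.02×0.47 = 8.9 V.
V_CE = 8.9 V > 0.2 V confirms active-region operation.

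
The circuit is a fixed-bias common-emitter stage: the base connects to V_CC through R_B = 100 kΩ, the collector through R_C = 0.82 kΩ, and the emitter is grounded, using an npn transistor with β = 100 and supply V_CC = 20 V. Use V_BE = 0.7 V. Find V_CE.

Base loop: V_CC = I_B·R_B + V_BE, so I_B = (20 − 0.7)/100 kΩ = 0.193 mA.
In the active region I_C = β·I_B = 100 × 0.193 = 19.3 mA.
Collector loop: V_CE = V_CC − I_C·R_C = 20 − 19.3×0.82 = 4.17 V.
Since V_CE = 4.17 V > V_CE(sat) ≈ 0.2 V, the transistor is in the active region as assumed.

V_CE ≈ 4.2 V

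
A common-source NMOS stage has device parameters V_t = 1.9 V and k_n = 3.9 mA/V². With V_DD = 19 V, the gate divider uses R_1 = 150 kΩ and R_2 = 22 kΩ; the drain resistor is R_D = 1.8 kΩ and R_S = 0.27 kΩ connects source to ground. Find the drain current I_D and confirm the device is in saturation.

I_D ≈ 0.36 mA

V_G = V_DD·R_2/(R_1+R_2) = 19×22/172 = 2.43 V.
Assume saturation: I_D = (k_n/2)(V_GS − V_t)² with V_GS = V_G − I_D·R_S = 2.43 − 0.27·I_D.
Substituting gives 0.142·I_D² − 1.56·I_D + 0.548 = 0, with roots I_D = 0.364 or 10.6 mA.
The root I_D = 10.6 mA gives V_GS = -0.431 V ≤ V_t, so take I_D = 0.364 mA.
Then V_GS = 2.33 V and V_DS = V_DD − I_D(R_D+R_S) = 19 − 0.364×2.07 = 18.2 V.
Saturation requires V_DS ≥ V_GS − V_t = 0.432 V; 18.2 ≥ 0.432 ✓.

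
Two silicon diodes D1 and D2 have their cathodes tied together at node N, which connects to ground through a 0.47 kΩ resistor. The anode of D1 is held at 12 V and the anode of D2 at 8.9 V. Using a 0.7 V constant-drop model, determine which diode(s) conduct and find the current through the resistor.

Assume both conduct. Then node N would need to be at both 12−0.7 = 11.3 V and 8.9−0.7 = 8.2 V, which is impossible.
Assume only D1 conducts: V_N = 12 − 0.7 = 11.3 V, so I_R = 11.3/0.47 = 24 mA.
Check D2: its anode-to-cathode voltage is 8.9 − 11.3 = -2.4 V < 0.7 V, so it is off. The assumption is consistent.

Only D1 conducts; I_R ≈ 24 mA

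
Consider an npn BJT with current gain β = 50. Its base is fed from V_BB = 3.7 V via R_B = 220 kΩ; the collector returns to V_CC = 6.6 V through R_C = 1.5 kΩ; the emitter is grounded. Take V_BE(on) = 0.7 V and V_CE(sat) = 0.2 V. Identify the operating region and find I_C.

active; I_C ≈ 0.68 mA

Assume active. Base-emitter loop: I_B = (V_BB − V_BE)/R_B = (3.7 − 0.7)/220 = 0.0136 mA.
I_C = β·I_B = 50×0.0136 = 0.682 mA.
V_CE = V_CC − I_C·R_C = 6.6 − 0.682×1.5 = 5.58 V > V_CE(sat), so the active-region assumption holds.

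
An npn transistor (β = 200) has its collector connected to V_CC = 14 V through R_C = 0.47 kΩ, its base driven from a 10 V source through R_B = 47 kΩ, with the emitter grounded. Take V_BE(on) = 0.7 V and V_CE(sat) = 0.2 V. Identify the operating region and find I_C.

Assume active: I_B = (10 − 0.7)/47 = 0.198 mA, giving I_C = β·I_B = 39.6 mA.
But then V_CE = 14 − 39.6×0.47 = -4.6 V < V_CE(sat) = 0.2 V — impossible in the active region.
So the transistor is saturated. With V_CE = 0.2 V, I_C = (V_CC − 0.2)/R_C = 13.8/0.47 = 29.4 mA.
Check: β·I_B = 39.6 mA > I_C = 29.4 mA, confirming saturation.

saturation; I_C ≈ 29 mA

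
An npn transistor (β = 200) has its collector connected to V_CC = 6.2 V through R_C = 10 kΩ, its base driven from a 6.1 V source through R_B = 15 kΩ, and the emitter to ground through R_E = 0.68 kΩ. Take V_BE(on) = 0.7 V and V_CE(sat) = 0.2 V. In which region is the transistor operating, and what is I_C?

saturation; I_C ≈ 0.54 mA

Assume active: I_B = (6.1 − 0.7)/(15 + 201×0.68) = 0.0356 mA, I_C = β·I_B = 7.12 mA.
Then V_CE = 6.2 − 7.12×10 − 7.16×0.68 = -69.9 V < 0.2 V — the active assumption fails.
Re-solve with V_CE = 0.2 V. KCL at the emitter: V_E/R_E = (V_BB−0.7−V_E)/R_B + (V_CC−0.2−V_E)/R_C, giving V_E = 0.586 V.
I_C = (V_CC − 0.2 − V_E)/R_C = (6 − 0.586)/10 = 0.541 mA.
Check: I_B = (5.4 − 0.586)/15 = 0.321 mA, and β·I_B = 64.2 mA > I_C, confirming saturation.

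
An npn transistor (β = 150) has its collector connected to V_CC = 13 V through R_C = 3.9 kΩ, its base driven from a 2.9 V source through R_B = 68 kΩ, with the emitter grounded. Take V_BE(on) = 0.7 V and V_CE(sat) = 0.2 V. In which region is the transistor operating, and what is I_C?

Assume active: I_B = (2.9 − 0.7)/68 = 0.0324 mA, giving I_C = β·I_B = 4.85 mA.
But then V_CE = 13 − 4.85×3.9 = -5.93 V < V_CE(sat) = 0.2 V — impossible in the active region.
So the transistor is saturated. With V_CE = 0.2 V, I_C = (V_CC − 0.2)/R_C = 12.8/3.9 = 3.28 mA.
Check: β·I_B = 4.85 mA > I_C = 3.28 mA, confirming saturation.

saturation; I_C ≈ 3.3 mA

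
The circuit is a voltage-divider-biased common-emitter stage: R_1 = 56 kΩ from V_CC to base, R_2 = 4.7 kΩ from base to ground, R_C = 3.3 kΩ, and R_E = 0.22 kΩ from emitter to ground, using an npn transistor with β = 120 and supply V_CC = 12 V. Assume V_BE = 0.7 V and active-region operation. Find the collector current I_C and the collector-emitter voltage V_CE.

I_C ≈ 0.89 mA, V_CE ≈ 8.9 V

Thevenize the base divider: V_Th = V_CC·R_2/(R_1+R_2) = 12×4.7/60.7 = 0.929 V, R_Th = R_1‖R_2 = 4.34 kΩ.
Base-emitter loop: V_Th = I_B·R_Th + V_BE + (β+1)I_B·R_E, so I_B = (0.929 − 0.7) / (4.34 + 121×0.22) = 0.0074 mA.
I_C = β·I_B = 120×0.0074 = 0.888 mA, and I_E = (β+1)I_B = 0.896 mA.
V_CE = V_CC − I_C·R_C − I_E·R_E = 12 − 0.888×3.3 − 0.896×0.22 = 8.87 V.
V_CE = 8.87 V > 0.2 V confirms active-region operation.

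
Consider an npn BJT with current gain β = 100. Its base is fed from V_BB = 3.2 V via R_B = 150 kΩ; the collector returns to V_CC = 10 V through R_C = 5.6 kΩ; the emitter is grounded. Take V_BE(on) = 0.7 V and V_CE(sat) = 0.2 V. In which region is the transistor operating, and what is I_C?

Assume active. Base-emitter loop: I_B = (V_BB − V_BE)/R_B = (3.2 − 0.7)/150 = 0.0167 mA.
I_C = β·I_B = 100×0.0167 = 1.67 mA.
V_CE = V_CC − I_C·R_C = 10 − 1.67×5.6 = 0.667 V > V_CE(sat), so the active-region assumption holds.

active; I_C ≈ 1.7 mA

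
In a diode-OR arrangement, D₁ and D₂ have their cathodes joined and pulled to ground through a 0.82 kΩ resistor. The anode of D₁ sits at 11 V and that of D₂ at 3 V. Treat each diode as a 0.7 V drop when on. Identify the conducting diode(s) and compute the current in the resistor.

Only D₁ conducts; I_R ≈ 13 mA

Assume both conduct. Then node N would need to be at both 11−0.7 = 10.3 V and 3−0.7 = 2.3 V, which is impossible.
Assume only D₁ conducts: V_N = 11 − 0.7 = 10.3 V, so I_R = 10.3/0.82 = 12.6 mA.
Check D₂: its anode-to-cathode voltage is 3 − 10.3 = -7.3 V < 0.7 V, so it is off. The assumption is consistent.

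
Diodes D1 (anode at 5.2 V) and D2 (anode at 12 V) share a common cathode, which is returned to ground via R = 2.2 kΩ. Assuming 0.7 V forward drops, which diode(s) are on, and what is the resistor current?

Only D2 conducts; I_R ≈ 5.1 mA

Assume both conduct. Then node N would need to be at both 5.2−0.7 = 4.5 V and 12−0.7 = 11.3 V, which is impossible.
Assume only D2 conducts: V_N = 12 − 0.7 = 11.3 V, so I_R = 11.3/2.2 = 5.14 mA.
Check D1: its anode-to-cathode voltage is 5.2 − 11.3 = -6.1 V < 0.7 V, so it is off. The assumption is consistent.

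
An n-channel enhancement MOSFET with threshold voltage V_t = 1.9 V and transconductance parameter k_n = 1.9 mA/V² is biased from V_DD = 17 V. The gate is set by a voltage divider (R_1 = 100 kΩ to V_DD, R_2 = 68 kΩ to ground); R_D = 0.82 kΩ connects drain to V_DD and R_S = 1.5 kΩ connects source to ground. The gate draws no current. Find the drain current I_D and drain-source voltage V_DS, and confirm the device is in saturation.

I_D ≈ 2.3 mA, V_DS ≈ 12 V

V_G = V_DD·R_2/(R_1+R_2) = 17×68/168 = 6.88 V.
Assume saturation: I_D = (k_n/2)(V_GS − V_t)² with V_GS = V_G − I_D·R_S = 6.88 − 1.5·I_D.
Substituting gives 2.14·I_D² − 15.2·I_D + 23.6 = 0, with roots I_D = 2.29 or 4.82 mA.
The root I_D = 4.82 mA gives V_GS = -0.353 V ≤ V_t, so take I_D = 2.29 mA.
Then V_GS = 3.45 V and V_DS = V_DD − I_D(R_D+R_S) = 17 − 2.29×2.32 = 11.7 V.
Saturation requires V_DS ≥ V_GS − V_t = 1.55 V; 11.7 ≥ 1.55 ✓.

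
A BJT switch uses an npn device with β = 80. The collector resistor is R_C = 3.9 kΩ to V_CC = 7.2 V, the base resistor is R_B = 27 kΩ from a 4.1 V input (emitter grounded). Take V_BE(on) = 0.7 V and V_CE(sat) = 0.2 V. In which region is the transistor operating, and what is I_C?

Assume active: I_B = (4.1 − 0.7)/27 = 0.126 mA, giving I_C = β·I_B = 10.1 mA.
But then V_CE = 7.2 − 10.1×3.9 = -32.1 V < V_CE(sat) = 0.2 V — impossible in the active region.
So the transistor is saturated. With V_CE = 0.2 V, I_C = (V_CC − 0.2)/R_C = 7/3.9 = 1.79 mA.
Check: β·I_B = 10.1 mA > I_C = 1.79 mA, confirming saturation.

saturation; I_C ≈ 1.8 mA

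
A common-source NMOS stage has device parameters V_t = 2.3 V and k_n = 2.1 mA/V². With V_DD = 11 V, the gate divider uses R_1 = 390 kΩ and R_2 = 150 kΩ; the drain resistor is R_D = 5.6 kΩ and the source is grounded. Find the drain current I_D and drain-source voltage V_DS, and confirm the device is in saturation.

V_G = V_DD·R_2/(R_1+R_2) = 11×150/540 = 3.06 V. With the source grounded, V_GS = V_G = 3.06 V.
Assume saturation: I_D = (k_n/2)(V_GS − V_t)² = (2.1/2)×(3.06 − 2.3)² = 1.05×0.756² = 0.599 mA.
V_DS = V_DD − I_D·R_D = 11 − 0.599×5.6 = 7.64 V.
Saturation requires V_DS ≥ V_GS − V_t = 0.756 V; 7.64 ≥ 0.756 ✓.

I_D ≈ 0.6 mA, V_DS ≈ 7.6 V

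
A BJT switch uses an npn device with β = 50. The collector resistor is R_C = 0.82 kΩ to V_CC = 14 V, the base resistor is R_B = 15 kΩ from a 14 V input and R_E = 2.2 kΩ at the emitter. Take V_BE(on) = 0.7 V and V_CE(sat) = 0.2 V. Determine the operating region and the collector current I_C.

Assume active: I_B = (14 − 0.7)/(15 + 51×2.2) = 0.105 mA, I_C = β·I_B = 5.23 mA.
Then V_CE = 14 − 5.23×0.82 − 5.33×2.2 = -2.02 V < 0.2 V — the active assumption fails.
Re-solve with V_CE = 0.2 V. KCL at the emitter: V_E/R_E = (V_BB−0.7−V_E)/R_B + (V_CC−0.2−V_E)/R_C, giving V_E = 10.2 V.
I_C = (V_CC − 0.2 − V_E)/R_C = (13.8 − 10.2)/0.82 = 4.42 mA.
Check: I_B = (13.3 − 10.2)/15 = 0.208 mA, and β·I_B = 10.4 mA > I_C, confirming saturation.

saturation; I_C ≈ 4.4 mA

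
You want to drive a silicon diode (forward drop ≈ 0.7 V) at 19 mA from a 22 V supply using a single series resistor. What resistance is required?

The resistor drops V_S − V_D = 22 − 0.7 = 21.3 V at 19 mA.
R = 21.3 V / 19 mA = 1.12 kΩ.

R ≈ 1.1 kΩ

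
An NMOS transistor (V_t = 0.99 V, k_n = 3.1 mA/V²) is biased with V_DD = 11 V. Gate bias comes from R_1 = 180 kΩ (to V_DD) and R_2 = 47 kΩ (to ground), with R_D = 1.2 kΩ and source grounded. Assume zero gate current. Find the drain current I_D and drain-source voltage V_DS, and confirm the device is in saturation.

I_D ≈ 2.6 mA, V_DS ≈ 7.9 V

V_G = V_DD·R_2/(R_1+R_2) = 11×47/227 = 2.28 V. With the source grounded, V_GS = V_G = 2.28 V.
Assume saturation: I_D = (k_n/2)(V_GS − V_t)² = (3.1/2)×(2.28 − 0.99)² = 1.55×1.29² = 2.57 mA.
V_DS = V_DD − I_D·R_D = 11 − 2.57×1.2 = 7.92 V.
Saturation requires V_DS ≥ V_GS − V_t = 1.29 V; 7.92 ≥ 1.29 ✓.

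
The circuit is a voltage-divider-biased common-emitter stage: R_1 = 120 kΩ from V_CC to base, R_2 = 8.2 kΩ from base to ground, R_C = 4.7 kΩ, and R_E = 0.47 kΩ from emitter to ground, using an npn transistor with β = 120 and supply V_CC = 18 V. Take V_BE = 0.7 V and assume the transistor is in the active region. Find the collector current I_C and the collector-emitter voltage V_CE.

Thevenize the base divider: V_Th = V_CC·R_2/(R_1+R_2) = 18×8.2/128 = 1.15 V, R_Th = R_1‖R_2 = 7.68 kΩ.
Base-emitter loop: V_Th = I_B·R_Th + V_BE + (β+1)I_B·R_E, so I_B = (1.15 − 0.7) / (7.68 + 121×0.47) = 0.00699 mA.
I_C = β·I_B = 120×0.00699 = 0.839 mA, and I_E = (β+1)I_B = 0.846 mA.
V_CE = V_CC − I_C·R_C − I_E·R_E = 18 − 0.839×4.7 − 0.846×0.47 = 13.7 V.
V_CE = 13.7 V > 0.2 V confirms active-region operation.

I_C ≈ 0.84 mA, V_CE ≈ 14 V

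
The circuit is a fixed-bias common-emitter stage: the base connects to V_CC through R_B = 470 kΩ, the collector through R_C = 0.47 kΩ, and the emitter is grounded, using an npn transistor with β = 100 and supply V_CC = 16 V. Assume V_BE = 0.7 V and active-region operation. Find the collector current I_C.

I_C ≈ 3.3 mA

Base loop: V_CC = I_B·R_B + V_BE, so I_B = (16 − 0.7)/470 kΩ = 0.0326 mA.
In the active region I_C = β·I_B = 100 × 0.0326 = 3.26 mA.
Collector loop: V_CE = V_CC − I_C·R_C = 16 − 3.26×0.47 = 14.5 V.
Since V_CE = 14.5 V > V_CE(sat) ≈ 0.2 V, the transistor is in the active region as assumed.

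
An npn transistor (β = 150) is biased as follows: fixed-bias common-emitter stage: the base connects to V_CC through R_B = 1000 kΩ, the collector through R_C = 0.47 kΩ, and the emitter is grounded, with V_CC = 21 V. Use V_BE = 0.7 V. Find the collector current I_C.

I_C ≈ 3 mA

Base loop: V_CC = I_B·R_B + V_BE, so I_B = (21 − 0.7)/1000 kΩ = 0.0203 mA.
In the active region I_C = β·I_B = 150 × 0.0203 = 3.05 mA.
Collector loop: V_CE = V_CC − I_C·R_C = 21 − 3.05×0.47 = 19.6 V.
Since V_CE = 19.6 V > V_CE(sat) ≈ 0.2 V, the transistor is in the active region as assumed.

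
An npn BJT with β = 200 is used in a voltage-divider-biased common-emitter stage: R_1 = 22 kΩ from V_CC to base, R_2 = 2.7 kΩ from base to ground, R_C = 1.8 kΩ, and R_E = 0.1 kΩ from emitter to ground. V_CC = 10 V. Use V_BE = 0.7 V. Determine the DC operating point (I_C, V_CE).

Thevenize the base divider: V_Th = V_CC·R_2/(R_1+R_2) = 10×2.7/24.7 = 1.09 V, R_Th = R_1‖R_2 = 2.4 kΩ.
Base-emitter loop: V_Th = I_B·R_Th + V_BE + (β+1)I_B·R_E, so I_B = (1.09 − 0.7) / (2.4 + 201×0.1) = 0.0175 mA.
I_C = β·I_B = 200×0.0175 = 3.49 mA, and I_E = (β+1)I_B = 3.51 mA.
V_CE = V_CC − I_C·R_C − I_E·R_E = 10 − 3.49×1.8 − 3.51×0.1 = 3.36 V.
V_CE = 3.36 V > 0.2 V confirms active-region operation.

I_C ≈ 3.5 mA, V_CE ≈ 3.4 V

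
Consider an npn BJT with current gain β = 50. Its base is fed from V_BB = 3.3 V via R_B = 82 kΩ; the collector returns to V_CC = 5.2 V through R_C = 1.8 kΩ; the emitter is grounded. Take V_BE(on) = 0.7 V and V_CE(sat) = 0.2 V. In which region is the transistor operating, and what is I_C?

Assume active. Base-emitter loop: I_B = (V_BB − V_BE)/R_B = (3.3 − 0.7)/82 = 0.0317 mA.
I_C = β·I_B = 50×0.0317 = 1.59 mA.
V_CE = V_CC − I_C·R_C = 5.2 − 1.59×1.8 = 2.35 V > V_CE(sat), so the active-region assumption holds.

active; I_C ≈ 1.6 mA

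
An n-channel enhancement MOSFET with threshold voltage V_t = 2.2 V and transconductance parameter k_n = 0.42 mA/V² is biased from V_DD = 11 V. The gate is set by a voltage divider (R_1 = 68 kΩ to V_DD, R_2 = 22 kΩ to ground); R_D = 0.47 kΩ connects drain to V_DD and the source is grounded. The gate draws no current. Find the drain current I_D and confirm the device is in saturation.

V_G = V_DD·R_2/(R_1+R_2) = 11×22/90 = 2.69 V. With the source grounded, V_GS = V_G = 2.69 V.
Assume saturation: I_D = (k_n/2)(V_GS − V_t)² = (0.42/2)×(2.69 − 2.2)² = 0.21×0.489² = 0.0502 mA.
V_DS = V_DD − I_D·R_D = 11 − 0.0502×0.47 = 11 V.
Saturation requires V_DS ≥ V_GS − V_t = 0.489 V; 11 ≥ 0.489 ✓.

I_D ≈ 0.05 mA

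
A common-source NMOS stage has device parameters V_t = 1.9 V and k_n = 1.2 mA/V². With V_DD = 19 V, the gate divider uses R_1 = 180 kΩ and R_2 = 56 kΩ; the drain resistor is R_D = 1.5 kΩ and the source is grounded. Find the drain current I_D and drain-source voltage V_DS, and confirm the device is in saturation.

V_G = V_DD·R_2/(R_1+R_2) = 19×56/236 = 4.51 V. With the source grounded, V_GS = V_G = 4.51 V.
Assume saturation: I_D = (k_n/2)(V_GS − V_t)² = (1.2/2)×(4.51 − 1.9)² = 0.6×2.61² = 4.08 mA.
V_DS = V_DD − I_D·R_D = 19 − 4.08×1.5 = 12.9 V.
Saturation requires V_DS ≥ V_GS − V_t = 2.61 V; 12.9 ≥ 2.61 ✓.

I_D ≈ 4.1 mA, V_DS ≈ 13 V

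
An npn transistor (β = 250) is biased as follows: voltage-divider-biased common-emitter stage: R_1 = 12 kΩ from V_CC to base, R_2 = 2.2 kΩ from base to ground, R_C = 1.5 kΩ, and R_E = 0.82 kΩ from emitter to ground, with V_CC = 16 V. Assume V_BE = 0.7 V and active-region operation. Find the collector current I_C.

I_C ≈ 2.1 mA

Thevenize the base divider: V_Th = V_CC·R_2/(R_1+R_2) = 16×2.2/14.2 = 2.48 V, R_Th = R_1‖R_2 = 1.86 kΩ.
Base-emitter loop: V_Th = I_B·R_Th + V_BE + (β+1)I_B·R_E, so I_B = (2.48 − 0.7) / (1.86 + 251×0.82) = 0.00857 mA.
I_C = β·I_B = 250×0.00857 = 2.14 mA, and I_E = (β+1)I_B = 2.15 mA.
V_CE = V_CC − I_C·R_C − I_E·R_E = 16 − 2.14×1.5 − 2.15×0.82 = 11 V.
V_CE = 11 V > 0.2 V confirms active-region operation.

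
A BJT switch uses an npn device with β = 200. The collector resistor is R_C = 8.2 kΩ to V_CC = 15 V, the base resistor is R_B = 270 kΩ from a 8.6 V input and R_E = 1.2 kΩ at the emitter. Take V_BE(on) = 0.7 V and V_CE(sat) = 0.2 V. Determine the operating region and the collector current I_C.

saturation; I_C ≈ 1.6 mA

Assume active: I_B = (8.6 − 0.7)/(270 + 201×1.2) = 0.0155 mA, I_C = β·I_B = 3.09 mA.
Then V_CE = 15 − 3.09×8.2 − 3.11×1.2 = -14.1 V < 0.2 V — the active assumption fails.
Re-solve with V_CE = 0.2 V. KCL at the emitter: V_E/R_E = (V_BB−0.7−V_E)/R_B + (V_CC−0.2−V_E)/R_C, giving V_E = 1.91 V.
I_C = (V_CC − 0.2 − V_E)/R_C = (14.8 − 1.91)/8.2 = 1.57 mA.
Check: I_B = (7.9 − 1.91)/270 = 0.0222 mA, and β·I_B = 4.44 mA > I_C, confirming saturation.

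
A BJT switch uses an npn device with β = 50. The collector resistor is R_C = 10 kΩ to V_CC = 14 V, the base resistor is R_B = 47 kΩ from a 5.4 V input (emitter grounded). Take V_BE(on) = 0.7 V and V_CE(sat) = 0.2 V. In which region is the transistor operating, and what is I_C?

saturation; I_C ≈ 1.4 mA

Assume active: I_B = (5.4 − 0.7)/47 = 0.1 mA, giving I_C = β·I_B = 5 mA.
But then V_CE = 14 − 5×10 = -36 V < V_CE(sat) = 0.2 V — impossible in the active region.
So the transistor is saturated. With V_CE = 0.2 V, I_C = (V_CC − 0.2)/R_C = 13.8/10 = 1.38 mA.
Check: β·I_B = 5 mA > I_C = 1.38 mA, confirming saturation.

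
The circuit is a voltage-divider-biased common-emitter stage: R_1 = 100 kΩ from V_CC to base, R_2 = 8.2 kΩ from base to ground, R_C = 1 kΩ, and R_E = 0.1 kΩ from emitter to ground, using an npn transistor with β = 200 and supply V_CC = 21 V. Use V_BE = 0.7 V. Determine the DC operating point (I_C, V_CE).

I_C ≈ 6.4 mA, V_CE ≈ 14 V

Thevenize the base divider: V_Th = V_CC·R_2/(R_1+R_2) = 21×8.2/108 = 1.59 V, R_Th = R_1‖R_2 = 7.58 kΩ.
Base-emitter loop: V_Th = I_B·R_Th + V_BE + (β+1)I_B·R_E, so I_B = (1.59 − 0.7) / (7.58 + 201×0.1) = 0.0322 mA.
I_C = β·I_B = 200×0.0322 = 6.44 mA, and I_E = (β+1)I_B = 6.47 mA.
V_CE = V_CC − I_C·R_C − I_E·R_E = 21 − 6.44×1 − 6.47×0.1 = 13.9 V.
V_CE = 13.9 V > 0.2 V confirms active-region operation.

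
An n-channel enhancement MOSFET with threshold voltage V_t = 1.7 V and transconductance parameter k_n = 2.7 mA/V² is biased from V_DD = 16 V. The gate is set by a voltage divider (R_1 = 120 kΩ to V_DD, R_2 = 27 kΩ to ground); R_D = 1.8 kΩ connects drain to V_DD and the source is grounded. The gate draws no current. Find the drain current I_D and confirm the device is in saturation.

V_G = V_DD·R_2/(R_1+R_2) = 16×27/147 = 2.94 V. With the source grounded, V_GS = V_G = 2.94 V.
Assume saturation: I_D = (k_n/2)(V_GS − V_t)² = (2.7/2)×(2.94 − 1.7)² = 1.35×1.24² = 2.07 mA.
V_DS = V_DD − I_D·R_D = 16 − 2.07×1.8 = 12.3 V.
Saturation requires V_DS ≥ V_GS − V_t = 1.24 V; 12.3 ≥ 1.24 ✓.

I_D ≈ 2.1 mA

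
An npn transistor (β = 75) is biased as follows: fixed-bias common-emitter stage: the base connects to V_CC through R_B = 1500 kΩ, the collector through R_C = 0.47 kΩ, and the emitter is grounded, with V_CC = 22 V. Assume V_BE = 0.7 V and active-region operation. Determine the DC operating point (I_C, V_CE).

Base loop: V_CC = I_B·R_B + V_BE, so I_B = (22 − 0.7)/1500 kΩ = 0.0142 mA.
In the active region I_C = β·I_B = 75 × 0.0142 = 1.07 mA.
Collector loop: V_CE = V_CC − I_C·R_C = 22 − 1.07×0.47 = 21.5 V.
Since V_CE = 21.5 V > V_CE(sat) ≈ 0.2 V, the transistor is in the active region as assumed.

I_C ≈ 1.1 mA, V_CE ≈ 21 V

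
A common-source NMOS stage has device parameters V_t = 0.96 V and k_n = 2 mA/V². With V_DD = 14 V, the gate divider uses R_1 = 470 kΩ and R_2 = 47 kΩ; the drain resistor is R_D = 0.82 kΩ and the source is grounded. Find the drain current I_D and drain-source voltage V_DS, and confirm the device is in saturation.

I_D ≈ 0.098 mA, V_DS ≈ 14 V

V_G = V_DD·R_2/(R_1+R_2) = 14×47/517 = 1.27 V. With the source grounded, V_GS = V_G = 1.27 V.
Assume saturation: I_D = (k_n/2)(V_GS − V_t)² = (2/2)×(1.27 − 0.96)² = 1×0.313² = 0.0978 mA.
V_DS = V_DD − I_D·R_D = 14 − 0.0978×0.82 = 13.9 V.
Saturation requires V_DS ≥ V_GS − V_t = 0.313 V; 13.9 ≥ 0.313 ✓.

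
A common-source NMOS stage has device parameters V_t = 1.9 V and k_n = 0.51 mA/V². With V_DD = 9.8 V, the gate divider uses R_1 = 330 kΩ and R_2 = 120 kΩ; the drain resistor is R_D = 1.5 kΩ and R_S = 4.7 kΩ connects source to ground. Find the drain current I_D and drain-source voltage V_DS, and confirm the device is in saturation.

V_G = V_DD·R_2/(R_1+R_2) = 9.8×120/450 = 2.61 V.
Assume saturation: I_D = (k_n/2)(V_GS − V_t)² with V_GS = V_G − I_D·R_S = 2.61 − 4.7·I_D.
Substituting gives 5.63·I_D² − 2.71·I_D + 0.13 = 0, with roots I_D = 0.0539 or 0.427 mA.
The root I_D = 0.427 mA gives V_GS = 0.606 V ≤ V_t, so take I_D = 0.0539 mA.
Then V_GS = 2.36 V and V_DS = V_DD − I_D(R_D+R_S) = 9.8 − 0.0539×6.2 = 9.47 V.
Saturation requires V_DS ≥ V_GS − V_t = 0.46 V; 9.47 ≥ 0.46 ✓.

I_D ≈ 0.054 mA, V_DS ≈ 9.5 V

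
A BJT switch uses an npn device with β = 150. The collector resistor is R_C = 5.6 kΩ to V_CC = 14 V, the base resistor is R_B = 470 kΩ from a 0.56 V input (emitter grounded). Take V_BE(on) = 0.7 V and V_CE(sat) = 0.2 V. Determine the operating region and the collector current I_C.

V_BB = 0.56 V ≤ V_BE(on) = 0.7 V, so the base-emitter junction is not forward biased.
The transistor is in cutoff: I_B = I_C = 0.

cutoff; I_C ≈ 0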